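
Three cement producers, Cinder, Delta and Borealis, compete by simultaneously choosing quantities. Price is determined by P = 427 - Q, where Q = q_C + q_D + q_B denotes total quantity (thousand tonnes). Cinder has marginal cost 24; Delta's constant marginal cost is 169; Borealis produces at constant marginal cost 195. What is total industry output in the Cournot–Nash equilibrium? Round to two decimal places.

223.25

Cinder's profit: π_C = (427 - Q)q_C - (24q_C). Setting ∂π_C/∂q_C = 0: 403 - 2q_C - (q_D + q_B) = 0.
Delta's first-order condition: 258 - 2q_D - (q_C + q_B) = 0.
Borealis's first-order condition: 232 - 2q_B - (q_C + q_D) = 0.
Adding the 3 conditions: 893 − 2Q − 2Q = 0, i.e. Q = 893/4.
Back-substituting: q_C = (403 − 893/4) = 719/4, q_D = (258 − 893/4) = 139/4, q_B = (232 − 893/4) = 35/4.
Total output Q = 719/4 + 139/4 + 35/4 = 893/4.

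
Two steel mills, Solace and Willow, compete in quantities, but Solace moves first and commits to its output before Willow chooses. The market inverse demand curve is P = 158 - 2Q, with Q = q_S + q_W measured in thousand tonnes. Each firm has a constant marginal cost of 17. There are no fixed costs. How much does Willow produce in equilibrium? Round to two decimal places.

Solve by backward induction. Given q_S, the follower Willow maximises π_W = (158 - 2q_S - 2q_W)q_W - 17q_W.
Follower FOC: 141 - 2q_S - 4q_W = 0, so q_W(q_S) = (141 - 2q_S)/4.
The leader anticipates this reaction. Substituting into P = 158 - 2Q gives P = 175/2 - q_S, so π_S = (175/2 - q_S)q_S - 17q_S.
Maximising: ∂π_S/∂q_S = 141/2 - 2q_S = 0, giving q_S = 141/4.
Then q_W = (141 - 2·(141/4))/4 = 141/8.

17.63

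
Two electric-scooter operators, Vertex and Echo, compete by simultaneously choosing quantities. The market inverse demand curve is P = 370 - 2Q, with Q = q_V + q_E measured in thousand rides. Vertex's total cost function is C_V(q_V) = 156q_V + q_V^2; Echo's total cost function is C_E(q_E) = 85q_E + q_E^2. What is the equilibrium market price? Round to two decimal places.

245.25

Vertex's profit: π_V = (370 - 2Q)q_V - (156q_V + q_V²). Setting ∂π_V/∂q_V = 0: 214 - 6q_V - 2(q_E) = 0.
Echo's profit: π_E = (370 - 2Q)q_E - (85q_E + q_E²). Setting ∂π_E/∂q_E = 0: 285 - 6q_E - 2(q_V) = 0.
So q_V = (214 - 2q_E)/6 and q_E = (285 - 2q_V)/6.
Solving the pair: q_V = 357/16, q_E = 641/16.
Total output Q = 499/8, so price P = 370 - 2·(499/8) = 981/4.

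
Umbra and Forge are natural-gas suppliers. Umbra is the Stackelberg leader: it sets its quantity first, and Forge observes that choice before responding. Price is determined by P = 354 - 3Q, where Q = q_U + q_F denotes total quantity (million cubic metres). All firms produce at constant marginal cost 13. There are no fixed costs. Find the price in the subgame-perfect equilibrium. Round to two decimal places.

98.25

The follower Forge best-responds to any q_U: π_F = (354 - 3Q)q_F - 13q_F.
Setting the follower's marginal profit to zero, 341 - 3q_U - 6q_F = 0, i.e. q_F = (341 - 3q_U)/6.
The leader anticipates this reaction. Substituting into P = 354 - 3Q gives P = 367/2 - (3/2)q_U, so π_U = (367/2 - (3/2)q_U)q_U - 13q_U.
Leader FOC: 341/2 - 3q_U = 0, so q_U = 341/6.
Then q_F = (341 - 3·(341/6))/6 = 341/12.
Total output Q = 341/4, so price P = 354 - 3·(341/4) = 393/4.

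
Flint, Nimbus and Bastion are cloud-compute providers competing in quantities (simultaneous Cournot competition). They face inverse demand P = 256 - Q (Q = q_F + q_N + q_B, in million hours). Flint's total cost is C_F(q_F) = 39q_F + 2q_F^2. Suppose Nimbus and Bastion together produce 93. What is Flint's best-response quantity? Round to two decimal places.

20.67

With rivals' combined output fixed at 93, Flint's profit is π_F = (256 - 93 - q_F)q_F - (39q_F + 2q_F²) = (163 - q_F)q_F - (39q_F + 2q_F²).
∂π_F/∂q_F = 124 - 6q_F = 0, so q_F = 62/3.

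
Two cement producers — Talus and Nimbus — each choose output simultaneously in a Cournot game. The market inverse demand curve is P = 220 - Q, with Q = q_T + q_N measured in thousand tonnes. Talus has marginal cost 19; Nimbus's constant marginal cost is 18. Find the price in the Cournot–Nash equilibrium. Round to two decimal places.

Talus's profit: π_T = (220 - Q)q_T - (19q_T). Setting ∂π_T/∂q_T = 0: 201 - 2q_T - (q_N) = 0.
Nimbus's profit: π_N = (220 - Q)q_N - (18q_N). Setting ∂π_N/∂q_N = 0: 202 - 2q_N - (q_T) = 0.
Rearranging gives the reaction functions q_T = (201 - q_N)/2 and q_N = (202 - q_T)/2.
Substituting one into the other gives q_T = 200/3 and q_N = 203/3.
Total output Q = 403/3, so price P = 220 - 403/3 = 257/3.

85.67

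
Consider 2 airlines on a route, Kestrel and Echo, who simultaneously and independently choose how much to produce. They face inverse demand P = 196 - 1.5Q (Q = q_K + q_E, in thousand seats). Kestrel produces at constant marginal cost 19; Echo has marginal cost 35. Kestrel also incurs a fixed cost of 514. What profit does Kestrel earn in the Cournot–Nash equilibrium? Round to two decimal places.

2245.19

Kestrel's profit: π_K = (196 - 1.5Q)q_K - (19q_K). Setting ∂π_K/∂q_K = 0: 177 - 3q_K - (3/2)(q_E) = 0.
Echo's profit: π_E = (196 - 1.5Q)q_E - (35q_E). Setting ∂π_E/∂q_E = 0: 161 - 3q_E - (3/2)(q_K) = 0.
Best responses: q_K = (177 - (3/2)q_E)/3, q_E = (161 - (3/2)q_K)/3.
Solving the pair: q_K = 386/9, q_E = 290/9.
Price P = 196 - (3/2)·(676/9) = 250/3.
Kestrel's profit: (250/3 - 19)·(386/9) - 514 = 2245.1852.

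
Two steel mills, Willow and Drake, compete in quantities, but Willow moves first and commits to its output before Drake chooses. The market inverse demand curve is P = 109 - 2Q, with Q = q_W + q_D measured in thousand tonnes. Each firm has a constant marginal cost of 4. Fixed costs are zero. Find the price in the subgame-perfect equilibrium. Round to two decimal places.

The follower Drake best-responds to any q_W: π_D = (109 - 2Q)q_D - 4q_D.
Follower FOC: 105 - 2q_W - 4q_D = 0, so q_D(q_W) = (105 - 2q_W)/4.
Willow substitutes q_D(q_W) into its own profit: π_W = q_W(109 - 2q_W - (105 - 2q_W)/2) - 4q_W = (113/2 - q_W)q_W - 4q_W.
Maximising: ∂π_W/∂q_W = 105/2 - 2q_W = 0, giving q_W = 105/4.
Then q_D = (105 - 2·(105/4))/4 = 105/8.
Total output Q = 315/8, so price P = 109 - 2·(315/8) = 121/4.

30.25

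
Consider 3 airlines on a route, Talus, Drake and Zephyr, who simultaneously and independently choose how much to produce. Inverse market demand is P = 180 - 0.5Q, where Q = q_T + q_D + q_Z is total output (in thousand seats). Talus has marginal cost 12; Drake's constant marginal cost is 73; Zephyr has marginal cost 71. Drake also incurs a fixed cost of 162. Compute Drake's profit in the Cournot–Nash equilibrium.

Talus's profit: π_T = (180 - 0.5Q)q_T - (12q_T). Setting ∂π_T/∂q_T = 0: 168 - q_T - (1/2)(q_D + q_Z) = 0.
Drake's first-order condition: 107 - q_D - (1/2)(q_T + q_Z) = 0.
Zephyr's first-order condition: 109 - q_Z - (1/2)(q_T + q_D) = 0.
Summing all 3 equations gives 384 − 2Q = 0, hence Q = 192.
Back-substituting: q_T = (168 − 96)/(1/2) = 144, q_D = (107 − 96)/(1/2) = 22, q_Z = (109 − 96)/(1/2) = 26.
Price P = 180 - (1/2)·192 = 84.
Drake's profit: (84 - 73)·22 - 162 = 80.

80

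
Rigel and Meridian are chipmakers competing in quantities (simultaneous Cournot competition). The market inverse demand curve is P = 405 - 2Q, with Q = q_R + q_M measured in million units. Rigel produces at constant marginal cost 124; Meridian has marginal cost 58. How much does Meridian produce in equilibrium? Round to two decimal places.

Rigel's profit: π_R = (405 - 2Q)q_R - (124q_R). Setting ∂π_R/∂q_R = 0: 281 - 4q_R - 2(q_M) = 0.
Meridian's profit: π_M = (405 - 2Q)q_M - (58q_M). Setting ∂π_M/∂q_M = 0: 347 - 4q_M - 2(q_R) = 0.
Rearranging gives the reaction functions q_R = (281 - 2q_M)/4 and q_M = (347 - 2q_R)/4.
Substituting one into the other gives q_R = 215/6 and q_M = 413/6.

68.83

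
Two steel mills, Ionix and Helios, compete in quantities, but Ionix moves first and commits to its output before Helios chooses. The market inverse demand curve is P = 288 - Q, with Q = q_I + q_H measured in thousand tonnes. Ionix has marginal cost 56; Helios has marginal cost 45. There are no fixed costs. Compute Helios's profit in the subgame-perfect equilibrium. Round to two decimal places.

4389.06

The follower Helios best-responds to any q_I: π_H = (288 - Q)q_H - 45q_H.
∂π_H/∂q_H = 243 - q_I - 2q_H = 0 gives the reaction function q_H = (243 - q_I)/2.
The leader anticipates this reaction. Substituting into P = 288 - Q gives P = 333/2 - (1/2)q_I, so π_I = (333/2 - (1/2)q_I)q_I - 56q_I.
The leader's first-order condition 221/2 - q_I = 0 yields q_I = 221/2.
Then q_H = (243 - 221/2)/2 = 265/4.
Price P = 288 - 707/4 = 445/4.
Helios's profit: (445/4 - 45)·(265/4) = 4389.0625.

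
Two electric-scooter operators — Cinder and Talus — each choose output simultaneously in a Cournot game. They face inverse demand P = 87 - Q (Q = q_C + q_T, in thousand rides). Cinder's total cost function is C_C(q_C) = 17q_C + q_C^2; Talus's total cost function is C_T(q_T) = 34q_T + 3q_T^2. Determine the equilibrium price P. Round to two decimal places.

66.06

Cinder's profit: π_C = (87 - Q)q_C - (17q_C + q_C²). Setting ∂π_C/∂q_C = 0: 70 - 4q_C - (q_T) = 0.
Talus's profit: π_T = (87 - Q)q_T - (34q_T + 3q_T²). Setting ∂π_T/∂q_T = 0: 53 - 8q_T - (q_C) = 0.
So q_C = (70 - q_T)/4 and q_T = (53 - q_C)/8.
Substituting one into the other gives q_C = 507/31 and q_T = 142/31.
Total output Q = 649/31, so price P = 87 - 649/31 = 66.0645.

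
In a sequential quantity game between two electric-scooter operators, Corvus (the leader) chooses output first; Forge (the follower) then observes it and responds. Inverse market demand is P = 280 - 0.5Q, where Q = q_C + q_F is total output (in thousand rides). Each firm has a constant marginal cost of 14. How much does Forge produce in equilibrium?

The follower Forge best-responds to any q_C: π_F = (280 - 0.5Q)q_F - 14q_F.
∂π_F/∂q_F = 266 - (1/2)q_C - q_F = 0 gives the reaction function q_F = (266 - (1/2)q_C).
Corvus substitutes q_F(q_C) into its own profit: π_C = q_C(280 - (1/2)q_C - (266 - (1/2)q_C)/2) - 14q_C = (147 - (1/4)q_C)q_C - 14q_C.
Leader FOC: 133 - (1/2)q_C = 0, so q_C = 266.
Then q_F = (266 - (1/2)·266) = 133.

133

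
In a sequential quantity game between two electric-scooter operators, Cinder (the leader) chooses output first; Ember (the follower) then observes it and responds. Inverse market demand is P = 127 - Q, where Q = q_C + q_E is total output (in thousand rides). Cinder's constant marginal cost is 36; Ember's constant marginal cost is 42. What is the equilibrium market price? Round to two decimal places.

60.25

The follower Ember best-responds to any q_C: π_E = (127 - Q)q_E - 42q_E.
∂π_E/∂q_E = 85 - q_C - 2q_E = 0 gives the reaction function q_E = (85 - q_C)/2.
Cinder substitutes q_E(q_C) into its own profit: π_C = q_C(127 - q_C - (85 - q_C)/2) - 36q_C = (169/2 - (1/2)q_C)q_C - 36q_C.
Leader FOC: 97/2 - q_C = 0, so q_C = 97/2.
Then q_E = (85 - 97/2)/2 = 73/4.
Total output Q = 267/4, so price P = 127 - 267/4 = 241/4.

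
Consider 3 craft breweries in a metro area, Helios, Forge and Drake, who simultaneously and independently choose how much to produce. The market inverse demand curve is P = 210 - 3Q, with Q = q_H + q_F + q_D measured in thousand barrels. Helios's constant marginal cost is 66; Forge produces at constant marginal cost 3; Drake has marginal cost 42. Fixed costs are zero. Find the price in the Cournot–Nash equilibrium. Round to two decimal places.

80.25

Helios's profit: π_H = (210 - 3Q)q_H - (66q_H). Setting ∂π_H/∂q_H = 0: 144 - 6q_H - 3(q_F + q_D) = 0.
Forge's profit: π_F = (210 - 3Q)q_F - (3q_F). Setting ∂π_F/∂q_F = 0: 207 - 6q_F - 3(q_H + q_D) = 0.
Drake's first-order condition: 168 - 6q_D - 3(q_H + q_F) = 0.
Adding the 3 conditions: 519 − 6Q − 6Q = 0, i.e. Q = 173/4.
Back-substituting: q_H = (144 − 519/4)/3 = 19/4, q_F = (207 − 519/4)/3 = 103/4, q_D = (168 − 519/4)/3 = 51/4.
Total output Q = 173/4, so price P = 210 - 3·(173/4) = 321/4.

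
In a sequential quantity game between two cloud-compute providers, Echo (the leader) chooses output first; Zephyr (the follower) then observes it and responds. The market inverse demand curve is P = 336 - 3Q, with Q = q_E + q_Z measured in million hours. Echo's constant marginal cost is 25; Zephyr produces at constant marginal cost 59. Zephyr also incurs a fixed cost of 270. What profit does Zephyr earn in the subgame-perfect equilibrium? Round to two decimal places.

The follower Zephyr best-responds to any q_E: π_Z = (336 - 3Q)q_Z - 59q_Z.
Follower FOC: 277 - 3q_E - 6q_Z = 0, so q_Z(q_E) = (277 - 3q_E)/6.
Echo substitutes q_Z(q_E) into its own profit: π_E = q_E(336 - 3q_E - (277 - 3q_E)/2) - 25q_E = (395/2 - (3/2)q_E)q_E - 25q_E.
Leader FOC: 345/2 - 3q_E = 0, so q_E = 115/2.
Then q_Z = (277 - 3·(115/2))/6 = 209/12.
Price P = 336 - 3·(899/12) = 445/4.
Zephyr's profit: (445/4 - 59)·(209/12) - 270 = 640.0208.

640.02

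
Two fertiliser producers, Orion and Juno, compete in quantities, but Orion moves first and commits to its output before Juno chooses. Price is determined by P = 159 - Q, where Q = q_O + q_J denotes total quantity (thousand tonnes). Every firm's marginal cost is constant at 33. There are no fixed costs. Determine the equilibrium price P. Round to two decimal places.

64.50

Solve by backward induction. Given q_O, the follower Juno maximises π_J = (159 - q_O - q_J)q_J - 33q_J.
∂π_J/∂q_J = 126 - q_O - 2q_J = 0 gives the reaction function q_J = (126 - q_O)/2.
Orion substitutes q_J(q_O) into its own profit: π_O = q_O(159 - q_O - (126 - q_O)/2) - 33q_O = (96 - (1/2)q_O)q_O - 33q_O.
Leader FOC: 63 - q_O = 0, so q_O = 63.
Then q_J = (126 - 63)/2 = 63/2.
Total output Q = 189/2, so price P = 159 - 189/2 = 129/2.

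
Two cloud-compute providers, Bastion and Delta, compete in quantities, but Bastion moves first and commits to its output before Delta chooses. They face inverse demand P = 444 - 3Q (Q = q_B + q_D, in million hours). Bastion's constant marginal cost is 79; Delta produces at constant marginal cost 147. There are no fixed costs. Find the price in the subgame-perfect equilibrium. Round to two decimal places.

187.25

The follower Delta best-responds to any q_B: π_D = (444 - 3Q)q_D - 147q_D.
Setting the follower's marginal profit to zero, 297 - 3q_B - 6q_D = 0, i.e. q_D = (297 - 3q_B)/6.
The leader anticipates this reaction. Substituting into P = 444 - 3Q gives P = 591/2 - (3/2)q_B, so π_B = (591/2 - (3/2)q_B)q_B - 79q_B.
Leader FOC: 433/2 - 3q_B = 0, so q_B = 433/6.
Then q_D = (297 - 3·(433/6))/6 = 161/12.
Total output Q = 1027/12, so price P = 444 - 3·(1027/12) = 749/4.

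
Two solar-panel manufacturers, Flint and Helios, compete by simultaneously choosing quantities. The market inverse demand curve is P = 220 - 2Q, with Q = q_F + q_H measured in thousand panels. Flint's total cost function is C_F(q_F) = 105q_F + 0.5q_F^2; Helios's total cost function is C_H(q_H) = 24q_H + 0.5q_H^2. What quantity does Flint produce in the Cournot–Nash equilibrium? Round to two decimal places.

Flint's profit: π_F = (220 - 2Q)q_F - (105q_F + (1/2)q_F²). Setting ∂π_F/∂q_F = 0: 115 - 5q_F - 2(q_H) = 0.
Helios's profit: π_H = (220 - 2Q)q_H - (24q_H + (1/2)q_H²). Setting ∂π_H/∂q_H = 0: 196 - 5q_H - 2(q_F) = 0.
Best responses: q_F = (115 - 2q_H)/5, q_H = (196 - 2q_F)/5.
Substituting one into the other gives q_F = 61/7 and q_H = 250/7.

8.71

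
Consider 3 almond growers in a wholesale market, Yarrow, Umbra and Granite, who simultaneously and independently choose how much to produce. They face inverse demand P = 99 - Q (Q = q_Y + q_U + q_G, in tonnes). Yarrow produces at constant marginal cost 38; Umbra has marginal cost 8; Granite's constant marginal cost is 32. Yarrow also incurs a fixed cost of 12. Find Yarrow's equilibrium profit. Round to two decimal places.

27.06

Yarrow's profit: π_Y = (99 - Q)q_Y - (38q_Y). Setting ∂π_Y/∂q_Y = 0: 61 - 2q_Y - (q_U + q_G) = 0.
Umbra's first-order condition: 91 - 2q_U - (q_Y + q_G) = 0.
Granite's profit: π_G = (99 - Q)q_G - (32q_G). Setting ∂π_G/∂q_G = 0: 67 - 2q_G - (q_Y + q_U) = 0.
Summing all 3 equations gives 219 − 4Q = 0, hence Q = 219/4.
Back-substituting: q_Y = (61 − 219/4) = 25/4, q_U = (91 − 219/4) = 145/4, q_G = (67 − 219/4) = 49/4.
Price P = 99 - 219/4 = 177/4.
Yarrow's profit: (177/4 - 38)·(25/4) - 12 = 433/16.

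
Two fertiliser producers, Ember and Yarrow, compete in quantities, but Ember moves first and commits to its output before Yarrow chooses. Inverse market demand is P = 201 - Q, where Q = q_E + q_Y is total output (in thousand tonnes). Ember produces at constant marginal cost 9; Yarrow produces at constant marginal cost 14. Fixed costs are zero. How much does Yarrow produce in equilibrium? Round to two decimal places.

Solve by backward induction. Given q_E, the follower Yarrow maximises π_Y = (201 - q_E - q_Y)q_Y - 14q_Y.
∂π_Y/∂q_Y = 187 - q_E - 2q_Y = 0 gives the reaction function q_Y = (187 - q_E)/2.
Ember substitutes q_Y(q_E) into its own profit: π_E = q_E(201 - q_E - (187 - q_E)/2) - 9q_E = (215/2 - (1/2)q_E)q_E - 9q_E.
Maximising: ∂π_E/∂q_E = 197/2 - q_E = 0, giving q_E = 197/2.
Then q_Y = (187 - 197/2)/2 = 177/4.

44.25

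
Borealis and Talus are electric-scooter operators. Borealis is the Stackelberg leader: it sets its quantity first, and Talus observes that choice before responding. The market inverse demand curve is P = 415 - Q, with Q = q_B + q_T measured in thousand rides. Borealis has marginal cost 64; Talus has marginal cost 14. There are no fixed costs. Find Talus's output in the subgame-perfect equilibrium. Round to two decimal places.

The follower Talus best-responds to any q_B: π_T = (415 - Q)q_T - 14q_T.
Follower FOC: 401 - q_B - 2q_T = 0, so q_T(q_B) = (401 - q_B)/2.
Borealis substitutes q_T(q_B) into its own profit: π_B = q_B(415 - q_B - (401 - q_B)/2) - 64q_B = (429/2 - (1/2)q_B)q_B - 64q_B.
The leader's first-order condition 301/2 - q_B = 0 yields q_B = 301/2.
Then q_T = (401 - 301/2)/2 = 501/4.

125.25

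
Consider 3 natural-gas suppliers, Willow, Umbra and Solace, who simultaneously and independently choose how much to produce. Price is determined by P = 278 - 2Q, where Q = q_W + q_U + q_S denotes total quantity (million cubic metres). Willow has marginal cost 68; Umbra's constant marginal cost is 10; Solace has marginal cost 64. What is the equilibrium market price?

105

Willow's profit: π_W = (278 - 2Q)q_W - (68q_W). Setting ∂π_W/∂q_W = 0: 210 - 4q_W - 2(q_U + q_S) = 0.
Umbra's first-order condition: 268 - 4q_U - 2(q_W + q_S) = 0.
Solace's profit: π_S = (278 - 2Q)q_S - (64q_S). Setting ∂π_S/∂q_S = 0: 214 - 4q_S - 2(q_W + q_U) = 0.
Adding the 3 first-order conditions: 692 − 8Q = 0, so Q = 173/2.
Back-substituting: q_W = (210 − 173)/2 = 37/2, q_U = (268 − 173)/2 = 95/2, q_S = (214 − 173)/2 = 41/2.
Total output Q = 173/2, so price P = 278 - 2·(173/2) = 105.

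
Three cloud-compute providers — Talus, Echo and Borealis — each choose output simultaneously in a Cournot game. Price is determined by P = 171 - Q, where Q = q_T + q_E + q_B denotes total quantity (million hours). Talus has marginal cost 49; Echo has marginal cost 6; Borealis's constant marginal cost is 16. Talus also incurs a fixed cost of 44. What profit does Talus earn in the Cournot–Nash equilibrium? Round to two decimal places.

Talus's profit: π_T = (171 - Q)q_T - (49q_T). Setting ∂π_T/∂q_T = 0: 122 - 2q_T - (q_E + q_B) = 0.
Echo's profit: π_E = (171 - Q)q_E - (6q_E). Setting ∂π_E/∂q_E = 0: 165 - 2q_E - (q_T + q_B) = 0.
Borealis's first-order condition: 155 - 2q_B - (q_T + q_E) = 0.
Summing all 3 equations gives 442 − 4Q = 0, hence Q = 221/2.
Back-substituting: q_T = (122 − 221/2) = 23/2, q_E = (165 − 221/2) = 109/2, q_B = (155 − 221/2) = 89/2.
Price P = 171 - 221/2 = 121/2.
Talus's profit: (121/2 - 49)·(23/2) - 44 = 353/4.

88.25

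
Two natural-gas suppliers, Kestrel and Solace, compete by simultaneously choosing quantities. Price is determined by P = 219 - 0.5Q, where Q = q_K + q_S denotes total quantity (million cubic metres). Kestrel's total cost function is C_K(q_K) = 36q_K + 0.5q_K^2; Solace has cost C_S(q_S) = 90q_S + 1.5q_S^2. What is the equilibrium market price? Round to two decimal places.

Kestrel's profit: π_K = (219 - 0.5Q)q_K - (36q_K + (1/2)q_K²). Setting ∂π_K/∂q_K = 0: 183 - 2q_K - (1/2)(q_S) = 0.
Solace's profit: π_S = (219 - 0.5Q)q_S - (90q_S + (3/2)q_S²). Setting ∂π_S/∂q_S = 0: 129 - 4q_S - (1/2)(q_K) = 0.
Best responses: q_K = (183 - (1/2)q_S)/2, q_S = (129 - (1/2)q_K)/4.
Substituting one into the other gives q_K = 86.1290 and q_S = 666/31.
Total output Q = 107.6129, so price P = 219 - (1/2)·107.6129 = 165.1935.

165.19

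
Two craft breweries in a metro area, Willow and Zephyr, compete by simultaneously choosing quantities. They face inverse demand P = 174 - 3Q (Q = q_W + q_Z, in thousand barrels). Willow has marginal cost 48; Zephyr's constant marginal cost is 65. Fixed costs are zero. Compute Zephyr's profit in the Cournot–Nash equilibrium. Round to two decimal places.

Willow's profit: π_W = (174 - 3Q)q_W - (48q_W). Setting ∂π_W/∂q_W = 0: 126 - 6q_W - 3(q_Z) = 0.
Zephyr's first-order condition: 109 - 6q_Z - 3(q_W) = 0.
Rearranging gives the reaction functions q_W = (126 - 3q_Z)/6 and q_Z = (109 - 3q_W)/6.
Solving the pair: q_W = 143/9, q_Z = 92/9.
Price P = 174 - 3·(235/9) = 287/3.
Zephyr's profit: (287/3 - 65)·(92/9) = 313.4815.

313.48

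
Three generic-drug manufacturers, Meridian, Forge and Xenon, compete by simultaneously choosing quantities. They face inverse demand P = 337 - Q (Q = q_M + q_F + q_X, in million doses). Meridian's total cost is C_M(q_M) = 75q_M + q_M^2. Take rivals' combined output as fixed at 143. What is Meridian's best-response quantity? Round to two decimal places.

29.75

With rivals' combined output fixed at 143, Meridian's profit is π_M = (337 - 143 - q_M)q_M - (75q_M + q_M²) = (194 - q_M)q_M - (75q_M + q_M²).
∂π_M/∂q_M = 119 - 4q_M = 0, so q_M = 119/4.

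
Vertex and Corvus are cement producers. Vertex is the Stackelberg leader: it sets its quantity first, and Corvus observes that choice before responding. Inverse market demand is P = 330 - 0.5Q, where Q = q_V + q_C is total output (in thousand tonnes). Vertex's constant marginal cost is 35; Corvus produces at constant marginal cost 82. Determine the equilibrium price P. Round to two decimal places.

Solve by backward induction. Given q_V, the follower Corvus maximises π_C = (330 - (1/2)q_V - (1/2)q_C)q_C - 82q_C.
Follower FOC: 248 - (1/2)q_V - q_C = 0, so q_C(q_V) = (248 - (1/2)q_V).
Vertex substitutes q_C(q_V) into its own profit: π_V = q_V(330 - (1/2)q_V - (248 - (1/2)q_V)/2) - 35q_V = (206 - (1/4)q_V)q_V - 35q_V.
Leader FOC: 171 - (1/2)q_V = 0, so q_V = 342.
Then q_C = (248 - (1/2)·342) = 77.
Total output Q = 419, so price P = 330 - (1/2)·419 = 241/2.

120.50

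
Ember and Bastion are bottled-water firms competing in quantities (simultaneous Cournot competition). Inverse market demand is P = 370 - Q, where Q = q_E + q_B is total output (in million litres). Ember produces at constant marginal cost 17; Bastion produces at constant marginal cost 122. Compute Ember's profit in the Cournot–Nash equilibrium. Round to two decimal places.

23307.11

Ember's profit: π_E = (370 - Q)q_E - (17q_E). Setting ∂π_E/∂q_E = 0: 353 - 2q_E - (q_B) = 0.
Bastion's first-order condition: 248 - 2q_B - (q_E) = 0.
Best responses: q_E = (353 - q_B)/2, q_B = (248 - q_E)/2.
Substituting one into the other gives q_E = 458/3 and q_B = 143/3.
Price P = 370 - 601/3 = 509/3.
Ember's profit: (509/3 - 17)·(458/3) = 23307.1111.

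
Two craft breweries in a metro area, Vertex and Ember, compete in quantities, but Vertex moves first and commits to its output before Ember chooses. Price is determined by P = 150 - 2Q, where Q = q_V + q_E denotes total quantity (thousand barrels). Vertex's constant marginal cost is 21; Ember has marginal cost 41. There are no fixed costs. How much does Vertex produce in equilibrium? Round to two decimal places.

The follower Ember best-responds to any q_V: π_E = (150 - 2Q)q_E - 41q_E.
Follower FOC: 109 - 2q_V - 4q_E = 0, so q_E(q_V) = (109 - 2q_V)/4.
Vertex substitutes q_E(q_V) into its own profit: π_V = q_V(150 - 2q_V - (109 - 2q_V)/2) - 21q_V = (191/2 - q_V)q_V - 21q_V.
The leader's first-order condition 149/2 - 2q_V = 0 yields q_V = 149/4.
Then q_E = (109 - 2·(149/4))/4 = 69/8.

37.25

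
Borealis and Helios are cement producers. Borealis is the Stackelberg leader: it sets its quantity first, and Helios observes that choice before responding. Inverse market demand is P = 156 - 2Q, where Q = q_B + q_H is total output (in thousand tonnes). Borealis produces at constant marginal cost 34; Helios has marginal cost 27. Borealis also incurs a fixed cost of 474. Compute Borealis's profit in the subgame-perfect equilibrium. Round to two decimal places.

352.56

Solve by backward induction. Given q_B, the follower Helios maximises π_H = (156 - 2q_B - 2q_H)q_H - 27q_H.
Follower FOC: 129 - 2q_B - 4q_H = 0, so q_H(q_B) = (129 - 2q_B)/4.
The leader anticipates this reaction. Substituting into P = 156 - 2Q gives P = 183/2 - q_B, so π_B = (183/2 - q_B)q_B - 34q_B.
The leader's first-order condition 115/2 - 2q_B = 0 yields q_B = 115/4.
Then q_H = (129 - 2·(115/4))/4 = 143/8.
Price P = 156 - 2·(373/8) = 251/4.
Borealis's profit: (251/4 - 34)·(115/4) - 474 = 352.5625.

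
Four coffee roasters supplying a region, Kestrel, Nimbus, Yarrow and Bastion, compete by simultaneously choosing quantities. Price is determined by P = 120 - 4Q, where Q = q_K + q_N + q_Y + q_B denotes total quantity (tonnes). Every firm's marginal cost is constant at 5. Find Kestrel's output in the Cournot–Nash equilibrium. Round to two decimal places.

5.75

Each firm earns π_i = (120 - 4Q)q_i - 5q_i.
First-order condition (treating rivals' output as given): 115 - 8q_i - 4·Σ_{j≠i} q_j = 0.
By symmetry each firm produces the same amount; substituting Σ_{j≠i} q_j = 3q_i yields q_i = 115/20 = 23/4.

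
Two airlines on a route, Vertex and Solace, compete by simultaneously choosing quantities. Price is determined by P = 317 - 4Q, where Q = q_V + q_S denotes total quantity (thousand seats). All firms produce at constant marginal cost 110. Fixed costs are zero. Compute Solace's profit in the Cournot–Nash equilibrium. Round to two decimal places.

A representative firm's profit is π_i = q_i(317 - 4Q) - 110q_i.
Setting ∂π_i/∂q_i = 0 with rivals' quantities fixed: 207 - 8q_i - 4q_j = 0.
By symmetry each firm produces the same amount; substituting q_j = q_i yields q_i = 207/12 = 69/4.
Price P = 317 - 4·(69/2) = 179.
Solace's profit: (179 - 110)·(69/4) = 1190.2500.

1190.25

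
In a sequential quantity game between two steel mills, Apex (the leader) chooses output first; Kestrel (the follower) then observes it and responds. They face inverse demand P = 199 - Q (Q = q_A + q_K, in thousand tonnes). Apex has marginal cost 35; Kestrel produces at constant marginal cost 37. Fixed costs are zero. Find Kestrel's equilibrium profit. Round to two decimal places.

The follower Kestrel best-responds to any q_A: π_K = (199 - Q)q_K - 37q_K.
Follower FOC: 162 - q_A - 2q_K = 0, so q_K(q_A) = (162 - q_A)/2.
The leader anticipates this reaction. Substituting into P = 199 - Q gives P = 118 - (1/2)q_A, so π_A = (118 - (1/2)q_A)q_A - 35q_A.
Maximising: ∂π_A/∂q_A = 83 - q_A = 0, giving q_A = 83.
Then q_K = (162 - 83)/2 = 79/2.
Price P = 199 - 245/2 = 153/2.
Kestrel's profit: (153/2 - 37)·(79/2) = 1560.2500.

1560.25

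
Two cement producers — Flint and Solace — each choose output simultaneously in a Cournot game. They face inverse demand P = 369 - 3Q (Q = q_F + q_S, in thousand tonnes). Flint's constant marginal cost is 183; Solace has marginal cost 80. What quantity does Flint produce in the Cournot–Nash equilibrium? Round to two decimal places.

9.22

Flint's profit: π_F = (369 - 3Q)q_F - (183q_F). Setting ∂π_F/∂q_F = 0: 186 - 6q_F - 3(q_S) = 0.
Solace's profit: π_S = (369 - 3Q)q_S - (80q_S). Setting ∂π_S/∂q_S = 0: 289 - 6q_S - 3(q_F) = 0.
Rearranging gives the reaction functions q_F = (186 - 3q_S)/6 and q_S = (289 - 3q_F)/6.
Solving the pair: q_F = 83/9, q_S = 392/9.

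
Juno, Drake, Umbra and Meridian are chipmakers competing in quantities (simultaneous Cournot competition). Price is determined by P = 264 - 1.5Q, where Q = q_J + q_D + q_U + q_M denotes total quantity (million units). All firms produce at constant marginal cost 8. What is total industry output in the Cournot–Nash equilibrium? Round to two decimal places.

Each firm earns π_i = (264 - 1.5Q)q_i - 8q_i.
First-order condition (treating rivals' output as given): 256 - 3q_i - (3/2)·Σ_{j≠i} q_j = 0.
By symmetry each firm produces the same amount; substituting Σ_{j≠i} q_j = 3q_i yields q_i = 256/(15/2) = 512/15.
Total output Q = 512/15 + 512/15 + 512/15 + 512/15 = 136.5333.

136.53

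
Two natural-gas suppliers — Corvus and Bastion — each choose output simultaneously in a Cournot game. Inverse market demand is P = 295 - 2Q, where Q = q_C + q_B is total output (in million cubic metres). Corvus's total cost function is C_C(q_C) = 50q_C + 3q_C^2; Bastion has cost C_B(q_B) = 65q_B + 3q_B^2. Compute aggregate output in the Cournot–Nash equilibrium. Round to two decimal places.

Corvus's profit: π_C = (295 - 2Q)q_C - (50q_C + 3q_C²). Setting ∂π_C/∂q_C = 0: 245 - 10q_C - 2(q_B) = 0.
Bastion's first-order condition: 230 - 10q_B - 2(q_C) = 0.
Best responses: q_C = (245 - 2q_B)/10, q_B = (230 - 2q_C)/10.
Substituting one into the other gives q_C = 995/48 and q_B = 905/48.
Total output Q = 995/48 + 905/48 = 475/12.

39.58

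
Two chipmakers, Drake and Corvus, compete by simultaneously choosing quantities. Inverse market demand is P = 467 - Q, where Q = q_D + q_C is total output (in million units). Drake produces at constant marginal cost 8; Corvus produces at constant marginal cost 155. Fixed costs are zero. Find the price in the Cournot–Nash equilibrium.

Drake's profit: π_D = (467 - Q)q_D - (8q_D). Setting ∂π_D/∂q_D = 0: 459 - 2q_D - (q_C) = 0.
Corvus's profit: π_C = (467 - Q)q_C - (155q_C). Setting ∂π_C/∂q_C = 0: 312 - 2q_C - (q_D) = 0.
Best responses: q_D = (459 - q_C)/2, q_C = (312 - q_D)/2.
Solving the pair: q_D = 202, q_C = 55.
Total output Q = 257, so price P = 467 - 257 = 210.

210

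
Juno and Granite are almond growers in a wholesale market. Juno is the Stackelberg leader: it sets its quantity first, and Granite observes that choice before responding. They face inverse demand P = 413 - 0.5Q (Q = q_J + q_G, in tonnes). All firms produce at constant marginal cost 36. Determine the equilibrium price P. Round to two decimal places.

The follower Granite best-responds to any q_J: π_G = (413 - 0.5Q)q_G - 36q_G.
Setting the follower's marginal profit to zero, 377 - (1/2)q_J - q_G = 0, i.e. q_G = (377 - (1/2)q_J).
The leader anticipates this reaction. Substituting into P = 413 - 0.5Q gives P = 449/2 - (1/4)q_J, so π_J = (449/2 - (1/4)q_J)q_J - 36q_J.
The leader's first-order condition 377/2 - (1/2)q_J = 0 yields q_J = 377.
Then q_G = (377 - (1/2)·377) = 377/2.
Total output Q = 1131/2, so price P = 413 - (1/2)·(1131/2) = 521/4.

130.25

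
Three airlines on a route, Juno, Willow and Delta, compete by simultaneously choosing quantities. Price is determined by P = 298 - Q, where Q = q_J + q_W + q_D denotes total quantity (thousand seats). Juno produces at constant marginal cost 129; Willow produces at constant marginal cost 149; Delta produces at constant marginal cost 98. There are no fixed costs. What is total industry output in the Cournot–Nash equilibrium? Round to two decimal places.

Juno's profit: π_J = (298 - Q)q_J - (129q_J). Setting ∂π_J/∂q_J = 0: 169 - 2q_J - (q_W + q_D) = 0.
Willow's profit: π_W = (298 - Q)q_W - (149q_W). Setting ∂π_W/∂q_W = 0: 149 - 2q_W - (q_J + q_D) = 0.
Delta's profit: π_D = (298 - Q)q_D - (98q_D). Setting ∂π_D/∂q_D = 0: 200 - 2q_D - (q_J + q_W) = 0.
Adding the 3 first-order conditions: 518 − 4Q = 0, so Q = 259/2.
Back-substituting: q_J = (169 − 259/2) = 79/2, q_W = (149 − 259/2) = 39/2, q_D = (200 − 259/2) = 141/2.
Total output Q = 79/2 + 39/2 + 141/2 = 259/2.

129.50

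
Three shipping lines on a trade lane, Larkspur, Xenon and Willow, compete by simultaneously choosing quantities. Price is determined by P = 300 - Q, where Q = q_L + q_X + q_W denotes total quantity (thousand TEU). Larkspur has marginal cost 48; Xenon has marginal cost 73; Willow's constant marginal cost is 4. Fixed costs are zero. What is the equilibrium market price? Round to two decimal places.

106.25

Larkspur's profit: π_L = (300 - Q)q_L - (48q_L). Setting ∂π_L/∂q_L = 0: 252 - 2q_L - (q_X + q_W) = 0.
Xenon's profit: π_X = (300 - Q)q_X - (73q_X). Setting ∂π_X/∂q_X = 0: 227 - 2q_X - (q_L + q_W) = 0.
Willow's first-order condition: 296 - 2q_W - (q_L + q_X) = 0.
Adding the 3 first-order conditions: 775 − 4Q = 0, so Q = 775/4.
Back-substituting: q_L = (252 − 775/4) = 233/4, q_X = (227 − 775/4) = 133/4, q_W = (296 − 775/4) = 409/4.
Total output Q = 775/4, so price P = 300 - 775/4 = 425/4.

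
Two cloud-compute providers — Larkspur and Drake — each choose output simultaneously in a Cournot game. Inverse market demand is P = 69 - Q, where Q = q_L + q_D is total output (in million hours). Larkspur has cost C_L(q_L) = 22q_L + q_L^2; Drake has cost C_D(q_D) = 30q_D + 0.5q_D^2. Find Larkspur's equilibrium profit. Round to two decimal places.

Larkspur's profit: π_L = (69 - Q)q_L - (22q_L + q_L²). Setting ∂π_L/∂q_L = 0: 47 - 4q_L - (q_D) = 0.
Drake's first-order condition: 39 - 3q_D - (q_L) = 0.
So q_L = (47 - q_D)/4 and q_D = (39 - q_L)/3.
Substituting one into the other gives q_L = 102/11 and q_D = 109/11.
Price P = 69 - 211/11 = 548/11.
Larkspur's profit: (548/11)·(102/11) - 22·(102/11) - (102/11)² = 171.9669.

171.97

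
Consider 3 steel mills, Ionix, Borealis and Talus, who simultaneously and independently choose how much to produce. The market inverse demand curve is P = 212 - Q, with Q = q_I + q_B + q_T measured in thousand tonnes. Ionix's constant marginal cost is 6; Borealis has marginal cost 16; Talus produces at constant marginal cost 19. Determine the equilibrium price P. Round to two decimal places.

Ionix's profit: π_I = (212 - Q)q_I - (6q_I). Setting ∂π_I/∂q_I = 0: 206 - 2q_I - (q_B + q_T) = 0.
Borealis's first-order condition: 196 - 2q_B - (q_I + q_T) = 0.
Talus's first-order condition: 193 - 2q_T - (q_I + q_B) = 0.
Summing all 3 equations gives 595 − 4Q = 0, hence Q = 595/4.
Back-substituting: q_I = (206 − 595/4) = 229/4, q_B = (196 − 595/4) = 189/4, q_T = (193 − 595/4) = 177/4.
Total output Q = 595/4, so price P = 212 - 595/4 = 253/4.

63.25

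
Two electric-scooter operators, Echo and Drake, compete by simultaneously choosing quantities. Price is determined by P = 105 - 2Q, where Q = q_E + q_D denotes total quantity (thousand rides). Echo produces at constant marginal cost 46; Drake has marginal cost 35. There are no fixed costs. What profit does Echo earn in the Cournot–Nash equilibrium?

Echo's profit: π_E = (105 - 2Q)q_E - (46q_E). Setting ∂π_E/∂q_E = 0: 59 - 4q_E - 2(q_D) = 0.
Drake's first-order condition: 70 - 4q_D - 2(q_E) = 0.
So q_E = (59 - 2q_D)/4 and q_D = (70 - 2q_E)/4.
Substituting one into the other gives q_E = 8 and q_D = 27/2.
Price P = 105 - 2·(43/2) = 62.
Echo's profit: (62 - 46)·8 = 128.

128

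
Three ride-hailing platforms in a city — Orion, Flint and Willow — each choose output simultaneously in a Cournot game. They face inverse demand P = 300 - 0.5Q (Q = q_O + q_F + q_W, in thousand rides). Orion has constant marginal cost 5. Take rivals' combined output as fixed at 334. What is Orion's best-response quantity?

With rivals' combined output fixed at 334, Orion's profit is π_O = (300 - (1/2)·334 - (1/2)q_O)q_O - (5q_O) = (133 - (1/2)q_O)q_O - (5q_O).
∂π_O/∂q_O = 128 - q_O = 0, so q_O = 128.

128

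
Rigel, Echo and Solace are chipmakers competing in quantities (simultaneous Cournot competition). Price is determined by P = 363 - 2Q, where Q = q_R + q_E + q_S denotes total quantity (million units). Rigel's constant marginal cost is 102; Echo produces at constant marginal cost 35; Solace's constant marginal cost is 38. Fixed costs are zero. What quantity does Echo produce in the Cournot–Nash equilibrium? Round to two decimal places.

49.75

Rigel's profit: π_R = (363 - 2Q)q_R - (102q_R). Setting ∂π_R/∂q_R = 0: 261 - 4q_R - 2(q_E + q_S) = 0.
Echo's first-order condition: 328 - 4q_E - 2(q_R + q_S) = 0.
Solace's first-order condition: 325 - 4q_S - 2(q_R + q_E) = 0.
Adding the 3 first-order conditions: 914 − 8Q = 0, so Q = 457/4.
Back-substituting: q_R = (261 − 457/2)/2 = 65/4, q_E = (328 − 457/2)/2 = 199/4, q_S = (325 − 457/2)/2 = 193/4.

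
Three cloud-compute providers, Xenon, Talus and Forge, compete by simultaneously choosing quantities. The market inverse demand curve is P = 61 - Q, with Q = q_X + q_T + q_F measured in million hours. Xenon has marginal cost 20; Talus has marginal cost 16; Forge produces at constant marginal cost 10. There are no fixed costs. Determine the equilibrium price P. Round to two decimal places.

Xenon's profit: π_X = (61 - Q)q_X - (20q_X). Setting ∂π_X/∂q_X = 0: 41 - 2q_X - (q_T + q_F) = 0.
Talus's profit: π_T = (61 - Q)q_T - (16q_T). Setting ∂π_T/∂q_T = 0: 45 - 2q_T - (q_X + q_F) = 0.
Forge's first-order condition: 51 - 2q_F - (q_X + q_T) = 0.
Summing all 3 equations gives 137 − 4Q = 0, hence Q = 137/4.
Back-substituting: q_X = (41 − 137/4) = 27/4, q_T = (45 − 137/4) = 43/4, q_F = (51 − 137/4) = 67/4.
Total output Q = 137/4, so price P = 61 - 137/4 = 107/4.

26.75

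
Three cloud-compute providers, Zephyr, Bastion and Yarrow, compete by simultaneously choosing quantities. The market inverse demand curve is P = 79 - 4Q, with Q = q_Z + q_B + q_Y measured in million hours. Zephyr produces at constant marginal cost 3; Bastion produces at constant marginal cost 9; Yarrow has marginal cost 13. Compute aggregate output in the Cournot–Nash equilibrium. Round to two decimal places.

13.25

Zephyr's profit: π_Z = (79 - 4Q)q_Z - (3q_Z). Setting ∂π_Z/∂q_Z = 0: 76 - 8q_Z - 4(q_B + q_Y) = 0.
Bastion's profit: π_B = (79 - 4Q)q_B - (9q_B). Setting ∂π_B/∂q_B = 0: 70 - 8q_B - 4(q_Z + q_Y) = 0.
Yarrow's profit: π_Y = (79 - 4Q)q_Y - (13q_Y). Setting ∂π_Y/∂q_Y = 0: 66 - 8q_Y - 4(q_Z + q_B) = 0.
Summing all 3 equations gives 212 − 16Q = 0, hence Q = 53/4.
Back-substituting: q_Z = (76 − 53)/4 = 23/4, q_B = (70 − 53)/4 = 17/4, q_Y = (66 − 53)/4 = 13/4.
Total output Q = 23/4 + 17/4 + 13/4 = 53/4.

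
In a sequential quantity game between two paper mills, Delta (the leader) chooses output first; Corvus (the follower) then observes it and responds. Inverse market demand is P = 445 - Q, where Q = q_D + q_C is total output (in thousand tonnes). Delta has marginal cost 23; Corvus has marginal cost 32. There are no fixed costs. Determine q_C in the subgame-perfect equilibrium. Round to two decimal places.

Solve by backward induction. Given q_D, the follower Corvus maximises π_C = (445 - q_D - q_C)q_C - 32q_C.
Follower FOC: 413 - q_D - 2q_C = 0, so q_C(q_D) = (413 - q_D)/2.
The leader anticipates this reaction. Substituting into P = 445 - Q gives P = 477/2 - (1/2)q_D, so π_D = (477/2 - (1/2)q_D)q_D - 23q_D.
The leader's first-order condition 431/2 - q_D = 0 yields q_D = 431/2.
Then q_C = (413 - 431/2)/2 = 395/4.

98.75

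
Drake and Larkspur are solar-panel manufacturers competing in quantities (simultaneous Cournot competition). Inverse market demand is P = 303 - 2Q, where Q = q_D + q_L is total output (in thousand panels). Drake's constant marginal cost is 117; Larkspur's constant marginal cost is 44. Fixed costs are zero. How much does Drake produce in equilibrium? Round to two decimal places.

18.83

Drake's profit: π_D = (303 - 2Q)q_D - (117q_D). Setting ∂π_D/∂q_D = 0: 186 - 4q_D - 2(q_L) = 0.
Larkspur's profit: π_L = (303 - 2Q)q_L - (44q_L). Setting ∂π_L/∂q_L = 0: 259 - 4q_L - 2(q_D) = 0.
So q_D = (186 - 2q_L)/4 and q_L = (259 - 2q_D)/4.
Substituting one into the other gives q_D = 113/6 and q_L = 166/3.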